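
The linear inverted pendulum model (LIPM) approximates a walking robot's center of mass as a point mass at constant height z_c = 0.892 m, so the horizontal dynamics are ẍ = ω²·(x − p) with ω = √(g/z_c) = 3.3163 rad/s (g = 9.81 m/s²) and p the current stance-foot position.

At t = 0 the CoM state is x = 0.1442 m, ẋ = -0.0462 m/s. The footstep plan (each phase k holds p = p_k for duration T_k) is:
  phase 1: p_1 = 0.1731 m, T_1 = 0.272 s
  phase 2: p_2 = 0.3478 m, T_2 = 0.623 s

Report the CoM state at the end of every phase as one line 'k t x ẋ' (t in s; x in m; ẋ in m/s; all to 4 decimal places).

phase 1: p=0.1731, T=0.272, ωT=0.902034, cosh=1.435177, sinh=1.029433; start (x,ẋ)=(0.144200, -0.046200) → end (x,ẋ)=(0.117282, -0.164967)
phase 2: p=0.3478, T=0.623, ωT=2.066055, cosh=4.010153, sinh=3.883468; start (x,ẋ)=(0.117282, -0.164967) → end (x,ẋ)=(-0.769792, -3.630324)

1 0.2720 0.1173 -0.1650
2 0.8950 -0.7698 -3.6303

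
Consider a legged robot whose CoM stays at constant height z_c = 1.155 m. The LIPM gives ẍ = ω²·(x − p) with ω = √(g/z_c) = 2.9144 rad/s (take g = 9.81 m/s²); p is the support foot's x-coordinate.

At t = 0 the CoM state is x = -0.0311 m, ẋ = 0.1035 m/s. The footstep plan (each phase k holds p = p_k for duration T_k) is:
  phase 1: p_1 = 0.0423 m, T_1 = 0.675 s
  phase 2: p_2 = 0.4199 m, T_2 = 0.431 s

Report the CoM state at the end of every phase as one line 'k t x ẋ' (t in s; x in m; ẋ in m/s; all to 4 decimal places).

phase 1: p=0.0423, T=0.675, ωT=1.967220, cosh=3.645307, sinh=3.505462; start (x,ẋ)=(-0.031100, 0.103500) → end (x,ẋ)=(-0.100775, -0.372589)
phase 2: p=0.4199, T=0.431, ωT=1.256106, cosh=1.898241, sinh=1.613480; start (x,ẋ)=(-0.100775, -0.372589) → end (x,ẋ)=(-0.774740, -3.155647)

1 0.6750 -0.1008 -0.3726
2 1.1060 -0.7747 -3.1556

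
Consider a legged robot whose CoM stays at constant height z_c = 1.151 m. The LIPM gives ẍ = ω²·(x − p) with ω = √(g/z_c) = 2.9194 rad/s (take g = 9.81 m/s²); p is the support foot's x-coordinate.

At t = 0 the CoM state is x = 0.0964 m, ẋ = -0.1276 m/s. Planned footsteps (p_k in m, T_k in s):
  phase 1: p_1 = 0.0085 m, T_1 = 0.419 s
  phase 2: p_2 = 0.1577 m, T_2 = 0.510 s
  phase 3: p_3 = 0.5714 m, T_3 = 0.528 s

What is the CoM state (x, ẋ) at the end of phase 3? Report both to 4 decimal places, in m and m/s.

x = -0.4318, ẋ = -2.6545

phase 1: p=0.0085, T=0.419, ωT=1.223229, cosh=1.846210, sinh=1.551931; start (x,ẋ)=(0.096400, -0.127600) → end (x,ẋ)=(0.102951, 0.162673)
phase 2: p=0.1577, T=0.510, ωT=1.488894, cosh=2.328906, sinh=2.103284; start (x,ẋ)=(0.102951, 0.162673) → end (x,ẋ)=(0.147392, 0.042671)
phase 3: p=0.5714, T=0.528, ωT=1.541443, cosh=2.442699, sinh=2.228628; start (x,ẋ)=(0.147392, 0.042671) → end (x,ẋ)=(-0.431751, -2.654474)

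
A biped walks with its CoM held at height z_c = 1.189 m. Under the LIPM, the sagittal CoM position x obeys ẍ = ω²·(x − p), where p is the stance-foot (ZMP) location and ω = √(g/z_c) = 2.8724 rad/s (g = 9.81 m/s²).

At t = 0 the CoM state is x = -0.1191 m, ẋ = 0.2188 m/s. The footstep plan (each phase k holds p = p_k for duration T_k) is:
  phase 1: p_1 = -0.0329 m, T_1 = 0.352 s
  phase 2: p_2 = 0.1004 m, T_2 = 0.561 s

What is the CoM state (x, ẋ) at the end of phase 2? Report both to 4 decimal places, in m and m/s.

phase 1: p=-0.0329, T=0.352, ωT=1.011085, cosh=1.556203, sinh=1.192378; start (x,ẋ)=(-0.119100, 0.218800) → end (x,ẋ)=(-0.076217, 0.045263)
phase 2: p=0.1004, T=0.561, ωT=1.611416, cosh=2.604753, sinh=2.405149; start (x,ẋ)=(-0.076217, 0.045263) → end (x,ẋ)=(-0.321744, -1.102270)

x = -0.3217, ẋ = -1.1023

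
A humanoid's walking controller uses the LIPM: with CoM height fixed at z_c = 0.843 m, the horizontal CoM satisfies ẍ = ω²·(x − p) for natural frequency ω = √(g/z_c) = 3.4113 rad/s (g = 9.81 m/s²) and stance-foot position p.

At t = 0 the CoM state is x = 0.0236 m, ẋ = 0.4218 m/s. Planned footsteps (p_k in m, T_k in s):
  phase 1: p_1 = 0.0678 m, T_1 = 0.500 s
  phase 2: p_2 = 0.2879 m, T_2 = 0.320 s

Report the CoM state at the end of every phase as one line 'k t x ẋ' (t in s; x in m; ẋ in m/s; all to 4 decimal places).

phase 1: p=0.0678, T=0.500, ωT=1.705650, cosh=2.843309, sinh=2.661654; start (x,ẋ)=(0.023600, 0.421800) → end (x,ẋ)=(0.271234, 0.797985)
phase 2: p=0.2879, T=0.320, ωT=1.091616, cosh=1.657379, sinh=1.321705; start (x,ẋ)=(0.271234, 0.797985) → end (x,ẋ)=(0.569456, 1.247419)

1 0.5000 0.2712 0.7980
2 0.8200 0.5695 1.2474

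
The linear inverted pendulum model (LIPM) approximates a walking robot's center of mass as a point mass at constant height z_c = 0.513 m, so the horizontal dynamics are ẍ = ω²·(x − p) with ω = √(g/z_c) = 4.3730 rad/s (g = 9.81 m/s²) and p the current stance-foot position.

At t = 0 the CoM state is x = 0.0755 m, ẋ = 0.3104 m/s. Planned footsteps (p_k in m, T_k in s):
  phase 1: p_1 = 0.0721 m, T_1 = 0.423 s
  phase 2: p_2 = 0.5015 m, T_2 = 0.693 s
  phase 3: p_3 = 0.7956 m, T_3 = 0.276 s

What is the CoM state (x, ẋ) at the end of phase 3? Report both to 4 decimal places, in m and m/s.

x = 1.7641, ẋ = 4.6479

phase 1: p=0.0721, T=0.423, ωT=1.849779, cosh=3.257843, sinh=3.100571; start (x,ẋ)=(0.075500, 0.310400) → end (x,ẋ)=(0.303258, 1.057334)
phase 2: p=0.5015, T=0.693, ωT=3.030489, cosh=10.377824, sinh=10.329532; start (x,ẋ)=(0.303258, 1.057334) → end (x,ẋ)=(0.941729, 2.018049)
phase 3: p=0.7956, T=0.276, ωT=1.206948, cosh=1.821187, sinh=1.522078; start (x,ẋ)=(0.941729, 2.018049) → end (x,ẋ)=(1.764137, 4.647889)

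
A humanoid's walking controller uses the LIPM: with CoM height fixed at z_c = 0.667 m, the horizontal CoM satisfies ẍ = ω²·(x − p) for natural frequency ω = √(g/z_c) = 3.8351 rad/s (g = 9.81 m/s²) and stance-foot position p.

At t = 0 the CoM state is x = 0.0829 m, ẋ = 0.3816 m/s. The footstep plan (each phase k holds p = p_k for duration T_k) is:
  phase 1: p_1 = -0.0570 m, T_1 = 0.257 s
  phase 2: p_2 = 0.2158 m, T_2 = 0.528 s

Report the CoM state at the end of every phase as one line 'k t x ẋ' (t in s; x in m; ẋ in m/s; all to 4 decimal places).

1 0.2570 0.2713 1.2011
2 0.7850 1.5952 5.4208

phase 1: p=-0.0570, T=0.257, ωT=0.985621, cosh=1.526341, sinh=1.153134; start (x,ẋ)=(0.082900, 0.381600) → end (x,ẋ)=(0.271274, 1.201143)
phase 2: p=0.2158, T=0.528, ωT=2.024933, cosh=3.853802, sinh=3.721800; start (x,ẋ)=(0.271274, 1.201143) → end (x,ẋ)=(1.595244, 5.420777)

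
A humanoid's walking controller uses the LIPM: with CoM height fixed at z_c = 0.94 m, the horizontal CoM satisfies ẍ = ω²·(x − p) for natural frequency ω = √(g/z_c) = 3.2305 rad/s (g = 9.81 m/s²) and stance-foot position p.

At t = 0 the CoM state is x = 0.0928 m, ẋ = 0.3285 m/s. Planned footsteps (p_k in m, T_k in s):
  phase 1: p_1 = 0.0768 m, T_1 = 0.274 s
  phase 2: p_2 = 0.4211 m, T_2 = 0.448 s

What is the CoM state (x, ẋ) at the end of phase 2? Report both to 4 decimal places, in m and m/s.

x = 0.2508, ẋ = -0.2616

phase 1: p=0.0768, T=0.274, ωT=0.885157, cosh=1.418007, sinh=1.005358; start (x,ẋ)=(0.092800, 0.328500) → end (x,ẋ)=(0.201720, 0.517780)
phase 2: p=0.4211, T=0.448, ωT=1.447264, cosh=2.243340, sinh=2.008127; start (x,ẋ)=(0.201720, 0.517780) → end (x,ẋ)=(0.250816, -0.261617)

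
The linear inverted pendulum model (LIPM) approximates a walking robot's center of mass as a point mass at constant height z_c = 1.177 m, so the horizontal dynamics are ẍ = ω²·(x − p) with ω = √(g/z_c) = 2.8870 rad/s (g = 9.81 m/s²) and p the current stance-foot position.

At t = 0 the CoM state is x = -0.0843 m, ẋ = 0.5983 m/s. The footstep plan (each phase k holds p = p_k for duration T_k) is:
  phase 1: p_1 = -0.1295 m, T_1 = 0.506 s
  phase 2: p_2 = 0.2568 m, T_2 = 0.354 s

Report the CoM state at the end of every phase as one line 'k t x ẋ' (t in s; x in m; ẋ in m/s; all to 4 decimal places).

phase 1: p=-0.1295, T=0.506, ωT=1.460822, cosh=2.270773, sinh=2.038728; start (x,ẋ)=(-0.084300, 0.598300) → end (x,ẋ)=(0.395644, 1.624642)
phase 2: p=0.2568, T=0.354, ωT=1.021998, cosh=1.569308, sinh=1.209433; start (x,ẋ)=(0.395644, 1.624642) → end (x,ẋ)=(1.155289, 3.034354)

1 0.5060 0.3956 1.6246
2 0.8600 1.1553 3.0344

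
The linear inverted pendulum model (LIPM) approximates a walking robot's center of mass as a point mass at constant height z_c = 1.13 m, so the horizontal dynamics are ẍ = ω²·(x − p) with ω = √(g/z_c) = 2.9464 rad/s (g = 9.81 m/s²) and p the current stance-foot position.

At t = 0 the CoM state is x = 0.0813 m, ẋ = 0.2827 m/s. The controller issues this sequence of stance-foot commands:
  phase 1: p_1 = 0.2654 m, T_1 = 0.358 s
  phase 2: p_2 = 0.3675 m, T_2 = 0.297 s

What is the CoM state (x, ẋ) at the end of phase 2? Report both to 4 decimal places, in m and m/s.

x = -0.1002, ẋ = -1.1329

phase 1: p=0.2654, T=0.358, ωT=1.054811, cosh=1.609846, sinh=1.261587; start (x,ẋ)=(0.081300, 0.282700) → end (x,ẋ)=(0.090074, -0.229222)
phase 2: p=0.3675, T=0.297, ωT=0.875081, cosh=1.407949, sinh=0.991120; start (x,ẋ)=(0.090074, -0.229222) → end (x,ẋ)=(-0.100209, -1.132884)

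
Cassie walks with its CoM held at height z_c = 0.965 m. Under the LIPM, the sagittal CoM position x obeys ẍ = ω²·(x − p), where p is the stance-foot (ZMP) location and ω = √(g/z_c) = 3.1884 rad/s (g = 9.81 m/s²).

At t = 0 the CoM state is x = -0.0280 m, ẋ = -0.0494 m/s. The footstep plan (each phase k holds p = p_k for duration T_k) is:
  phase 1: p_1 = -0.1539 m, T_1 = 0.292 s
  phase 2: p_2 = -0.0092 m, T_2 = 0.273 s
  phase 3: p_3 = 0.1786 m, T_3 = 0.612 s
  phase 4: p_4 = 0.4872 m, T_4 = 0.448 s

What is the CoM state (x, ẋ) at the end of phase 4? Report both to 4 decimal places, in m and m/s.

phase 1: p=-0.1539, T=0.292, ωT=0.931013, cosh=1.465616, sinh=1.071462; start (x,ẋ)=(-0.028000, -0.049400) → end (x,ẋ)=(0.014020, 0.357704)
phase 2: p=-0.0092, T=0.273, ωT=0.870433, cosh=1.403358, sinh=0.984587; start (x,ẋ)=(0.014020, 0.357704) → end (x,ẋ)=(0.133846, 0.574881)
phase 3: p=0.1786, T=0.612, ωT=1.951301, cosh=3.589963, sinh=3.447874; start (x,ẋ)=(0.133846, 0.574881) → end (x,ẋ)=(0.639601, 1.571816)
phase 4: p=0.4872, T=0.448, ωT=1.428403, cosh=2.205862, sinh=1.966170; start (x,ẋ)=(0.639601, 1.571816) → end (x,ẋ)=(1.792657, 4.422601)

x = 1.7927, ẋ = 4.4226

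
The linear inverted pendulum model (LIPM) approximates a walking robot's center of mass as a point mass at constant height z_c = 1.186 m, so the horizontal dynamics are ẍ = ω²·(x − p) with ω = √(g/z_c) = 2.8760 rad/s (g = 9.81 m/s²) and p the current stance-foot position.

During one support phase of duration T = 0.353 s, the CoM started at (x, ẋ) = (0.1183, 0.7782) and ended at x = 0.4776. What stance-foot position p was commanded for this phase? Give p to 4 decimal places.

p = 0.0561

ωT = 2.8760·0.353 = 1.015228; cosh(ωT) = 1.561156, sinh(ωT) = 1.198836
x(T) = p + (x₀−p)·cosh(ωT) + (ẋ₀/ω)·sinh(ωT) ⇒ p·(1 − cosh) = x(T) − x₀·cosh − (ẋ₀/ω)·sinh
numerator   = 0.4776 − (0.1183)·1.561156 − (0.7782/2.8760)·1.198836 = -0.031471
denominator = 1 − 1.561156 = -0.561156
p = -0.031471 / -0.561156 = 0.0561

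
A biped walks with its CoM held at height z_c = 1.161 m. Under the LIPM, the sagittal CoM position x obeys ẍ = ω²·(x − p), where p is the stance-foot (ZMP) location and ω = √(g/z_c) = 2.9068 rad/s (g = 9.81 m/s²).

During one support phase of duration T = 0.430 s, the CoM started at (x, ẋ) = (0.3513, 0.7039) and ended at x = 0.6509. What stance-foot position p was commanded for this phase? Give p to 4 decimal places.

p = 0.4507

ωT = 2.9068·0.430 = 1.249924; cosh(ωT) = 1.888302, sinh(ωT) = 1.601776
x(T) = p + (x₀−p)·cosh(ωT) + (ẋ₀/ω)·sinh(ωT) ⇒ p·(1 − cosh) = x(T) − x₀·cosh − (ẋ₀/ω)·sinh
numerator   = 0.6509 − (0.3513)·1.888302 − (0.7039/2.9068)·1.601776 = -0.400341
denominator = 1 − 1.888302 = -0.888302
p = -0.400341 / -0.888302 = 0.4507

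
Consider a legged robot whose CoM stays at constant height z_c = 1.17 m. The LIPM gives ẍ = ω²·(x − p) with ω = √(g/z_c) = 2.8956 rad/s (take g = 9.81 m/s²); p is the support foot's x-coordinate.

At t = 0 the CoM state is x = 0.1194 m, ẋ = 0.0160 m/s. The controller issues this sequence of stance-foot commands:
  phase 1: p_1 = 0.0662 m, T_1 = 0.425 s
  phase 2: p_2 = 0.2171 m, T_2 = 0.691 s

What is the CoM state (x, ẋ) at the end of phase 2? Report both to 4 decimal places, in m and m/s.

phase 1: p=0.0662, T=0.425, ωT=1.230630, cosh=1.857747, sinh=1.565639; start (x,ẋ)=(0.119400, 0.016000) → end (x,ẋ)=(0.173683, 0.270904)
phase 2: p=0.2171, T=0.691, ωT=2.000860, cosh=3.765315, sinh=3.630096; start (x,ẋ)=(0.173683, 0.270904) → end (x,ẋ)=(0.393244, 0.563673)

x = 0.3932, ẋ = 0.5637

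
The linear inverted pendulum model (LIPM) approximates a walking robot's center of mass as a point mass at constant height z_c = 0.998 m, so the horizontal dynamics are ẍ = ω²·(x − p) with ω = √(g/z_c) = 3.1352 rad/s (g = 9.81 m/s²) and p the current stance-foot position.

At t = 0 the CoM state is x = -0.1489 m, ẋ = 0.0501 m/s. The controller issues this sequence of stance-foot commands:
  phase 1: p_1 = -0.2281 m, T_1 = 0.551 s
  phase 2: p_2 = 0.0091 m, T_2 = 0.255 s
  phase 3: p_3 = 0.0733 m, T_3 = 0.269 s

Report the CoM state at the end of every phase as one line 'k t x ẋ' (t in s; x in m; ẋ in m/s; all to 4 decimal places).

1 0.5510 0.0453 0.8219
2 0.8060 0.2901 1.1995
3 1.0750 0.7342 2.2957

phase 1: p=-0.2281, T=0.551, ωT=1.727495, cosh=2.902136, sinh=2.724407; start (x,ẋ)=(-0.148900, 0.050100) → end (x,ẋ)=(0.045285, 0.821889)
phase 2: p=0.0091, T=0.255, ωT=0.799476, cosh=1.336970, sinh=0.887405; start (x,ẋ)=(0.045285, 0.821889) → end (x,ẋ)=(0.290110, 1.199513)
phase 3: p=0.0733, T=0.269, ωT=0.843369, cosh=1.377221, sinh=0.946962; start (x,ẋ)=(0.290110, 1.199513) → end (x,ẋ)=(0.734199, 2.295686)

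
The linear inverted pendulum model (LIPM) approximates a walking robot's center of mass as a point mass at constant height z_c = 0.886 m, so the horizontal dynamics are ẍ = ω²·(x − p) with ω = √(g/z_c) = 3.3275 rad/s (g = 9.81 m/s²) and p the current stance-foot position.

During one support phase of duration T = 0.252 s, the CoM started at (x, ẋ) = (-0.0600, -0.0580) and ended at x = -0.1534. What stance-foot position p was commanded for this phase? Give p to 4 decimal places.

ωT = 3.3275·0.252 = 0.838530; cosh(ωT) = 1.372655, sinh(ωT) = 0.940309
x(T) = p + (x₀−p)·cosh(ωT) + (ẋ₀/ω)·sinh(ωT) ⇒ p·(1 − cosh) = x(T) − x₀·cosh − (ẋ₀/ω)·sinh
numerator   = -0.1534 − (-0.0600)·1.372655 − (-0.0580/3.3275)·0.940309 = -0.054651
denominator = 1 − 1.372655 = -0.372655
p = -0.054651 / -0.372655 = 0.1467

p = 0.1467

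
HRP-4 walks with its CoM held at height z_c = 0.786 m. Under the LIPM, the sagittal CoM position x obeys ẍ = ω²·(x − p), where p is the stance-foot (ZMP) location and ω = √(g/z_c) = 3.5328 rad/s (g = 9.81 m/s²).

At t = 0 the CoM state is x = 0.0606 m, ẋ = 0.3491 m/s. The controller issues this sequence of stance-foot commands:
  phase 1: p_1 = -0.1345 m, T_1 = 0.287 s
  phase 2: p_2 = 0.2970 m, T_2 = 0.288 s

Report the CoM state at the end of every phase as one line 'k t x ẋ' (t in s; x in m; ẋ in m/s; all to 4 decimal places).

phase 1: p=-0.1345, T=0.287, ωT=1.013914, cosh=1.559582, sinh=1.196785; start (x,ẋ)=(0.060600, 0.349100) → end (x,ẋ)=(0.288037, 1.369334)
phase 2: p=0.2970, T=0.288, ωT=1.017446, cosh=1.563820, sinh=1.202303; start (x,ẋ)=(0.288037, 1.369334) → end (x,ẋ)=(0.749003, 2.103320)

1 0.2870 0.2880 1.3693
2 0.5750 0.7490 2.1033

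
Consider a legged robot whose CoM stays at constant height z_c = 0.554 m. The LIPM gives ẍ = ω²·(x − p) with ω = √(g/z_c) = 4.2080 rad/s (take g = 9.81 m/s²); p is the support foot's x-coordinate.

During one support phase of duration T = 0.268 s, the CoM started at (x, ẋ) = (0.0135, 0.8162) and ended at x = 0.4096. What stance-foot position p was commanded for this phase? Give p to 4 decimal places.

p = -0.1677

ωT = 4.2080·0.268 = 1.127744; cosh(ωT) = 1.706222, sinh(ωT) = 1.382459
x(T) = p + (x₀−p)·cosh(ωT) + (ẋ₀/ω)·sinh(ωT) ⇒ p·(1 − cosh) = x(T) − x₀·cosh − (ẋ₀/ω)·sinh
numerator   = 0.4096 − (0.0135)·1.706222 − (0.8162/4.2080)·1.382459 = 0.118419
denominator = 1 − 1.706222 = -0.706222
p = 0.118419 / -0.706222 = -0.1677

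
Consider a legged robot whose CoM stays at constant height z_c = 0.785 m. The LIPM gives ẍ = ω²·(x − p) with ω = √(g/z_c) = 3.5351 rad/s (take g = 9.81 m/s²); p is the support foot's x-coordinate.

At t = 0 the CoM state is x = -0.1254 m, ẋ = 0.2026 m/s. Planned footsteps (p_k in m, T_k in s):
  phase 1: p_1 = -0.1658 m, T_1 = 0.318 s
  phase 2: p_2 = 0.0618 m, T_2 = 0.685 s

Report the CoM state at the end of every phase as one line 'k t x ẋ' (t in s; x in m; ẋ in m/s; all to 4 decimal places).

phase 1: p=-0.1658, T=0.318, ωT=1.124162, cosh=1.701280, sinh=1.376356; start (x,ẋ)=(-0.125400, 0.202600) → end (x,ẋ)=(-0.018188, 0.541248)
phase 2: p=0.0618, T=0.685, ωT=2.421544, cosh=5.676008, sinh=5.587223; start (x,ẋ)=(-0.018188, 0.541248) → end (x,ẋ)=(0.463229, 1.492253)

1 0.3180 -0.0182 0.5412
2 1.0030 0.4632 1.4923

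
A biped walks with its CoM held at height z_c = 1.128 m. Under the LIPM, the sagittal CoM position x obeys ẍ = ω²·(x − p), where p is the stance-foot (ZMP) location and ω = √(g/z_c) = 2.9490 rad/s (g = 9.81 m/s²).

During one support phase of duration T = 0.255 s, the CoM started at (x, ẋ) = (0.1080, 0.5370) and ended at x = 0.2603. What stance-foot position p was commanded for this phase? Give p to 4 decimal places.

p = 0.1010

ωT = 2.9490·0.255 = 0.751995; cosh(ωT) = 1.296326, sinh(ωT) = 0.824901
x(T) = p + (x₀−p)·cosh(ωT) + (ẋ₀/ω)·sinh(ωT) ⇒ p·(1 − cosh) = x(T) − x₀·cosh − (ẋ₀/ω)·sinh
numerator   = 0.2603 − (0.1080)·1.296326 − (0.5370/2.9490)·0.824901 = -0.029914
denominator = 1 − 1.296326 = -0.296326
p = -0.029914 / -0.296326 = 0.1010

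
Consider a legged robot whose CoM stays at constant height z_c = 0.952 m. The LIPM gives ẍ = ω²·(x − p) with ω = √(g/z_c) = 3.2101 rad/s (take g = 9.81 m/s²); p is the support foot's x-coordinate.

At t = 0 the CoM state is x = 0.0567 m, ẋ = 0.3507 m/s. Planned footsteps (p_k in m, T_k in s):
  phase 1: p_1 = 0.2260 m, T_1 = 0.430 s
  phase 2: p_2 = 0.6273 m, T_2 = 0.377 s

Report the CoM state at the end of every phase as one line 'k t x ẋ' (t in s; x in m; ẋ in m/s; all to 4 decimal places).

phase 1: p=0.2260, T=0.430, ωT=1.380343, cosh=2.113879, sinh=1.862386; start (x,ẋ)=(0.056700, 0.350700) → end (x,ẋ)=(0.071584, -0.270814)
phase 2: p=0.6273, T=0.377, ωT=1.210208, cosh=1.826158, sinh=1.528023; start (x,ẋ)=(0.071584, -0.270814) → end (x,ẋ)=(-0.516434, -3.220395)

1 0.4300 0.0716 -0.2708
2 0.8070 -0.5164 -3.2204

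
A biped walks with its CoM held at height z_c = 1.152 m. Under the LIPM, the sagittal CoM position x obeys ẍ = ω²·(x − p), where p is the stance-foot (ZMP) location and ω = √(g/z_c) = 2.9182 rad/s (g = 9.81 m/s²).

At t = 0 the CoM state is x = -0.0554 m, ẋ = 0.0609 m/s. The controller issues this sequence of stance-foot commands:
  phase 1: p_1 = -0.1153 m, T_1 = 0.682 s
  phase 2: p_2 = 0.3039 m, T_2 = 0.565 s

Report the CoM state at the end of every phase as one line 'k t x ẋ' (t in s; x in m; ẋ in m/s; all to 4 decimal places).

phase 1: p=-0.1153, T=0.682, ωT=1.990212, cosh=3.726877, sinh=3.590211; start (x,ẋ)=(-0.055400, 0.060900) → end (x,ẋ)=(0.182864, 0.854536)
phase 2: p=0.3039, T=0.565, ωT=1.648783, cosh=2.696465, sinh=2.504182; start (x,ẋ)=(0.182864, 0.854536) → end (x,ẋ)=(0.710830, 1.419733)

1 0.6820 0.1829 0.8545
2 1.2470 0.7108 1.4197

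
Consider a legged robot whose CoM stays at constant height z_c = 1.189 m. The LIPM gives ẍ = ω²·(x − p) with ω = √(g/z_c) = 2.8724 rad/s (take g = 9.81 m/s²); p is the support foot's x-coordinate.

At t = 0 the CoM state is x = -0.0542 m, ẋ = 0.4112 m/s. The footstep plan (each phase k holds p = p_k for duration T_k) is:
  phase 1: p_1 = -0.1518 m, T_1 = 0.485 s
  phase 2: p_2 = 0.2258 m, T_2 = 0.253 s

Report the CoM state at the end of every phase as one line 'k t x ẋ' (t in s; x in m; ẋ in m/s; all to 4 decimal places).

1 0.4850 0.3274 1.4088
2 0.7380 0.7440 2.0286

phase 1: p=-0.1518, T=0.485, ωT=1.393114, cosh=2.137836, sinh=1.889535; start (x,ẋ)=(-0.054200, 0.411200) → end (x,ẋ)=(0.327350, 1.408802)
phase 2: p=0.2258, T=0.253, ωT=0.726717, cosh=1.275887, sinh=0.792393; start (x,ẋ)=(0.327350, 1.408802) → end (x,ẋ)=(0.744005, 2.028608)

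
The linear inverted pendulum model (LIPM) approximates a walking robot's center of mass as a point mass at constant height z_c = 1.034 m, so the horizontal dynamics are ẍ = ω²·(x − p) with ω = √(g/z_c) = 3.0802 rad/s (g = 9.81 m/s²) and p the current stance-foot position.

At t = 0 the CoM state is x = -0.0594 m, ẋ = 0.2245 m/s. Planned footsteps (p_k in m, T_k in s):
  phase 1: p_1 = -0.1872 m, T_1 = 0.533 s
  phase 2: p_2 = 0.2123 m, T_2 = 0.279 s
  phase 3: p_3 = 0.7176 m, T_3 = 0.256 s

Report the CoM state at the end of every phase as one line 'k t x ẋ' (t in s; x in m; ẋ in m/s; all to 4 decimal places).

1 0.5330 0.3363 1.5797
2 0.8120 0.8820 2.5700
3 1.0680 1.6641 3.8534

phase 1: p=-0.1872, T=0.533, ωT=1.641747, cosh=2.678911, sinh=2.485270; start (x,ẋ)=(-0.059400, 0.224500) → end (x,ẋ)=(0.336303, 1.579741)
phase 2: p=0.2123, T=0.279, ωT=0.859376, cosh=1.392556, sinh=0.969130; start (x,ẋ)=(0.336303, 1.579741) → end (x,ẋ)=(0.882019, 2.570043)
phase 3: p=0.7176, T=0.256, ωT=0.788531, cosh=1.327337, sinh=0.872825; start (x,ẋ)=(0.882019, 2.570043) → end (x,ẋ)=(1.664103, 3.853350)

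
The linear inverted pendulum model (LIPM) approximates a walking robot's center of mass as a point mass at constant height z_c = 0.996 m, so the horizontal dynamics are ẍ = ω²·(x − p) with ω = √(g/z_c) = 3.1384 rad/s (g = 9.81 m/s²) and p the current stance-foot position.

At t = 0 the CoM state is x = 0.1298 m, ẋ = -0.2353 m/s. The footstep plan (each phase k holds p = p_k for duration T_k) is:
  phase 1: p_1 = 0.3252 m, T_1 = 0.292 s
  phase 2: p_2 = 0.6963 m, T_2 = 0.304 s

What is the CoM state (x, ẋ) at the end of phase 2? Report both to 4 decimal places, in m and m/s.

phase 1: p=0.3252, T=0.292, ωT=0.916413, cosh=1.450128, sinh=1.050177; start (x,ẋ)=(0.129800, -0.235300) → end (x,ẋ)=(-0.036892, -0.985229)
phase 2: p=0.6963, T=0.304, ωT=0.954074, cosh=1.490717, sinh=1.105548; start (x,ẋ)=(-0.036892, -0.985229) → end (x,ẋ)=(-0.743742, -4.012616)

x = -0.7437, ẋ = -4.0126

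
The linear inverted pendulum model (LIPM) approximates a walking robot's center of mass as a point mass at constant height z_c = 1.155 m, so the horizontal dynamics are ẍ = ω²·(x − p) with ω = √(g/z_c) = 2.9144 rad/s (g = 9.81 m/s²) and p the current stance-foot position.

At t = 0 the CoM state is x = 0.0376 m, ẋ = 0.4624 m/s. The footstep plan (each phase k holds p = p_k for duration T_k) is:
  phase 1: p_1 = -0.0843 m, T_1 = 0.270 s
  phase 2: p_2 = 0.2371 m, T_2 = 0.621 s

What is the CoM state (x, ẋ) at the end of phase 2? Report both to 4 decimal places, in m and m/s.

phase 1: p=-0.0843, T=0.270, ωT=0.786888, cosh=1.325905, sinh=0.870645; start (x,ẋ)=(0.037600, 0.462400) → end (x,ẋ)=(0.215465, 0.922408)
phase 2: p=0.2371, T=0.621, ωT=1.809842, cosh=3.136582, sinh=2.972902; start (x,ẋ)=(0.215465, 0.922408) → end (x,ẋ)=(1.110164, 2.705758)

x = 1.1102, ẋ = 2.7058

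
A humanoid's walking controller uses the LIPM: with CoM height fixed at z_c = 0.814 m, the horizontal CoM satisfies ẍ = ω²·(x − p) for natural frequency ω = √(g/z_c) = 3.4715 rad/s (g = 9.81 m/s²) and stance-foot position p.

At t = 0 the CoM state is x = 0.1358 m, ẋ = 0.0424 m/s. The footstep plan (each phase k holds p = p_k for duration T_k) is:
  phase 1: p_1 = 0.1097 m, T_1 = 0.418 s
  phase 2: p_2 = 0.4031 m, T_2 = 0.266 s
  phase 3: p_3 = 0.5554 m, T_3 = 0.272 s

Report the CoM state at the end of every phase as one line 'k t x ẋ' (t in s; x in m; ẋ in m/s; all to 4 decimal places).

1 0.4180 0.1931 0.2782
2 0.6840 0.1820 -0.3676
3 0.9560 -0.1128 -1.9584

phase 1: p=0.1097, T=0.418, ωT=1.451087, cosh=2.251033, sinh=2.016718; start (x,ẋ)=(0.135800, 0.042400) → end (x,ẋ)=(0.193084, 0.278171)
phase 2: p=0.4031, T=0.266, ωT=0.923419, cosh=1.457522, sinh=1.060363; start (x,ẋ)=(0.193084, 0.278171) → end (x,ẋ)=(0.181963, -0.367641)
phase 3: p=0.5554, T=0.272, ωT=0.944248, cosh=1.479926, sinh=1.090954; start (x,ẋ)=(0.181963, -0.367641) → end (x,ẋ)=(-0.112793, -1.958377)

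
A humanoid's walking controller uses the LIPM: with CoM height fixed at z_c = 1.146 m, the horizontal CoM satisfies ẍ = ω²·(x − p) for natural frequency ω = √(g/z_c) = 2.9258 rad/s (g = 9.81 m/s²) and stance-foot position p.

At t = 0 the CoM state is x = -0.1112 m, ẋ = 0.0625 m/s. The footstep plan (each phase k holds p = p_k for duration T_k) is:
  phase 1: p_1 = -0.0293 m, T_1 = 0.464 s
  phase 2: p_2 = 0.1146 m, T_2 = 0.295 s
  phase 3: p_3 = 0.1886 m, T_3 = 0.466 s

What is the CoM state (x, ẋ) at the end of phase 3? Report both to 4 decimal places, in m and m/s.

x = -1.7319, ẋ = -5.5097

phase 1: p=-0.0293, T=0.464, ωT=1.357571, cosh=2.072013, sinh=1.814728; start (x,ẋ)=(-0.111200, 0.062500) → end (x,ẋ)=(-0.160232, -0.305350)
phase 2: p=0.1146, T=0.295, ωT=0.863111, cosh=1.396186, sinh=0.974338; start (x,ẋ)=(-0.160232, -0.305350) → end (x,ẋ)=(-0.370803, -1.209795)
phase 3: p=0.1886, T=0.466, ωT=1.363423, cosh=2.082668, sinh=1.826884; start (x,ẋ)=(-0.370803, -1.209795) → end (x,ẋ)=(-1.731853, -5.509665)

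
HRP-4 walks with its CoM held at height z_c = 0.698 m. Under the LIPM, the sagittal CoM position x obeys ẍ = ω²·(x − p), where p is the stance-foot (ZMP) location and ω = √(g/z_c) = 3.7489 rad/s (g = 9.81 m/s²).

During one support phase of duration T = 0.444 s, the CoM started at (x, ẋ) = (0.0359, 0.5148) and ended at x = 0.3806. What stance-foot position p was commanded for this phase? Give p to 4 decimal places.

p = 0.0388

ωT = 3.7489·0.444 = 1.664512; cosh(ωT) = 2.736188, sinh(ωT) = 2.546905
x(T) = p + (x₀−p)·cosh(ωT) + (ẋ₀/ω)·sinh(ωT) ⇒ p·(1 − cosh) = x(T) − x₀·cosh − (ẋ₀/ω)·sinh
numerator   = 0.3806 − (0.0359)·2.736188 − (0.5148/3.7489)·2.546905 = -0.067371
denominator = 1 − 2.736188 = -1.736188
p = -0.067371 / -1.736188 = 0.0388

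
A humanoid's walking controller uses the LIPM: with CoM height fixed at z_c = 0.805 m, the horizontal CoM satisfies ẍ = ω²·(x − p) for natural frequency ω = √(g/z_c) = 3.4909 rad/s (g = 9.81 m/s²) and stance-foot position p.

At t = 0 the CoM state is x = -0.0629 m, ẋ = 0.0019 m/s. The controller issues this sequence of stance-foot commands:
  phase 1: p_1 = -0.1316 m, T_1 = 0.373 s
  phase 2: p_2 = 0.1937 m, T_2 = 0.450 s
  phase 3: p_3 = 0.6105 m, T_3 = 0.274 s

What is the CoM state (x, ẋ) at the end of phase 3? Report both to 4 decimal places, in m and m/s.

phase 1: p=-0.1316, T=0.373, ωT=1.302106, cosh=1.974495, sinh=1.702536; start (x,ẋ)=(-0.062900, 0.001900) → end (x,ẋ)=(0.004974, 0.412062)
phase 2: p=0.1937, T=0.450, ωT=1.570905, cosh=2.509429, sinh=2.301572; start (x,ẋ)=(0.004974, 0.412062) → end (x,ẋ)=(-0.008218, -0.482286)
phase 3: p=0.6105, T=0.274, ωT=0.956507, cosh=1.493411, sinh=1.109178; start (x,ẋ)=(-0.008218, -0.482286) → end (x,ẋ)=(-0.466739, -3.115946)

x = -0.4667, ẋ = -3.1159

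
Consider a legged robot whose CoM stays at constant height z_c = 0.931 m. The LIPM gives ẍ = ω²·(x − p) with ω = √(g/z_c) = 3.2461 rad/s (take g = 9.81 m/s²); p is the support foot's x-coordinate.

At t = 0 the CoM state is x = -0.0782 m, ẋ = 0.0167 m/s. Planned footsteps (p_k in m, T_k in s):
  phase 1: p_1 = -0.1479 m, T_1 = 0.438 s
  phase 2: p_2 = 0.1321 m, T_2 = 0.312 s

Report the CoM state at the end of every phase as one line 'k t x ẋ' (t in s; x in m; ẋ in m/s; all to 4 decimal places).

phase 1: p=-0.1479, T=0.438, ωT=1.421792, cosh=2.192911, sinh=1.951629; start (x,ẋ)=(-0.078200, 0.016700) → end (x,ẋ)=(0.014986, 0.478184)
phase 2: p=0.1321, T=0.312, ωT=1.012783, cosh=1.558230, sinh=1.195023; start (x,ẋ)=(0.014986, 0.478184) → end (x,ẋ)=(0.125649, 0.290817)

1 0.4380 0.0150 0.4782
2 0.7500 0.1256 0.2908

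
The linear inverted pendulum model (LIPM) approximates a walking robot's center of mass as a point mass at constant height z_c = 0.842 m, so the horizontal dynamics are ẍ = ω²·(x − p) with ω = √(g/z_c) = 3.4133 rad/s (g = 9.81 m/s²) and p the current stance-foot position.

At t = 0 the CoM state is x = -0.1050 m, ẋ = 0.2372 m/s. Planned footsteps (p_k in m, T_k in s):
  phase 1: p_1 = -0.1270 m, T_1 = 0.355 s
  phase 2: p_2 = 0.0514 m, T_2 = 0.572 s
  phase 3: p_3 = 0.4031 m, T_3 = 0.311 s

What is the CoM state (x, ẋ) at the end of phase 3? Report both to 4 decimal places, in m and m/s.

x = 1.1424, ẋ = 2.9709

phase 1: p=-0.1270, T=0.355, ωT=1.211721, cosh=1.828474, sinh=1.530789; start (x,ẋ)=(-0.105000, 0.237200) → end (x,ẋ)=(0.019605, 0.548665)
phase 2: p=0.0514, T=0.572, ωT=1.952408, cosh=3.593781, sinh=3.451849; start (x,ẋ)=(0.019605, 0.548665) → end (x,ẋ)=(0.491998, 1.597170)
phase 3: p=0.4031, T=0.311, ωT=1.061536, cosh=1.618366, sinh=1.272442; start (x,ẋ)=(0.491998, 1.597170) → end (x,ẋ)=(1.142378, 2.970913)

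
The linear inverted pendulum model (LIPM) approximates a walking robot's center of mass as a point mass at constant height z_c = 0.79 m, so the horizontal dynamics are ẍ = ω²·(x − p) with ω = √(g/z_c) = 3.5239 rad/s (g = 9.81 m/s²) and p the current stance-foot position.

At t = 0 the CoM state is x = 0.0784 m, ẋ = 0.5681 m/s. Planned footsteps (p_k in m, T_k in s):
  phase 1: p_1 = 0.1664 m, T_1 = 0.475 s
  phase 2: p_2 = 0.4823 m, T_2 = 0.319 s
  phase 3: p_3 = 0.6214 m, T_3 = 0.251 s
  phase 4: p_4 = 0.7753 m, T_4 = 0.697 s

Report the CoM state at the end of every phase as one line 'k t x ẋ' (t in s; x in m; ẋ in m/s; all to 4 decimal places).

phase 1: p=0.1664, T=0.475, ωT=1.673852, cosh=2.760098, sinh=2.572575; start (x,ẋ)=(0.078400, 0.568100) → end (x,ẋ)=(0.338245, 0.770248)
phase 2: p=0.4823, T=0.319, ωT=1.124124, cosh=1.701229, sinh=1.376292; start (x,ẋ)=(0.338245, 0.770248) → end (x,ẋ)=(0.538057, 0.611713)
phase 3: p=0.6214, T=0.251, ωT=0.884499, cosh=1.417346, sinh=1.004425; start (x,ẋ)=(0.538057, 0.611713) → end (x,ẋ)=(0.677632, 0.572017)
phase 4: p=0.7753, T=0.697, ωT=2.456158, cosh=5.872848, sinh=5.787084; start (x,ẋ)=(0.677632, 0.572017) → end (x,ẋ)=(1.141098, 1.367613)

1 0.4750 0.3382 0.7702
2 0.7940 0.5381 0.6117
3 1.0450 0.6776 0.5720
4 1.7420 1.1411 1.3676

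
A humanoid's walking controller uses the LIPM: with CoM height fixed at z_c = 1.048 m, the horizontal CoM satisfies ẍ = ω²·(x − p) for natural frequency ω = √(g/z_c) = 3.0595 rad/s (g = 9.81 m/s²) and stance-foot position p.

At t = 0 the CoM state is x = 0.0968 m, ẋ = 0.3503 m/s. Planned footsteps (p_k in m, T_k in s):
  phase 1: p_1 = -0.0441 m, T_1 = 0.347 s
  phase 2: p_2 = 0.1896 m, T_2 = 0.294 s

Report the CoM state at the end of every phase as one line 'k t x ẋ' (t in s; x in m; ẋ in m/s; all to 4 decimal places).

phase 1: p=-0.0441, T=0.347, ωT=1.061646, cosh=1.618507, sinh=1.272621; start (x,ẋ)=(0.096800, 0.350300) → end (x,ẋ)=(0.329657, 1.115569)
phase 2: p=0.1896, T=0.294, ωT=0.899493, cosh=1.432566, sinh=1.025790; start (x,ẋ)=(0.329657, 1.115569) → end (x,ẋ)=(0.764270, 2.037683)

1 0.3470 0.3297 1.1156
2 0.6410 0.7643 2.0377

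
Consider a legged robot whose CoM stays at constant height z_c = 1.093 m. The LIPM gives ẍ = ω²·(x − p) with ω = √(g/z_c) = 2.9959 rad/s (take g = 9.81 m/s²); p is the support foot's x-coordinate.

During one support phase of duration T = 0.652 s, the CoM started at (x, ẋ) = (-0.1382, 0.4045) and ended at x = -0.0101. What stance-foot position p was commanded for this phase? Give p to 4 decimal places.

p = -0.0079

ωT = 2.9959·0.652 = 1.953327; cosh(ωT) = 3.596956, sinh(ωT) = 3.455154
x(T) = p + (x₀−p)·cosh(ωT) + (ẋ₀/ω)·sinh(ωT) ⇒ p·(1 − cosh) = x(T) − x₀·cosh − (ẋ₀/ω)·sinh
numerator   = -0.0101 − (-0.1382)·3.596956 − (0.4045/2.9959)·3.455154 = 0.020492
denominator = 1 − 3.596956 = -2.596956
p = 0.020492 / -2.596956 = -0.0079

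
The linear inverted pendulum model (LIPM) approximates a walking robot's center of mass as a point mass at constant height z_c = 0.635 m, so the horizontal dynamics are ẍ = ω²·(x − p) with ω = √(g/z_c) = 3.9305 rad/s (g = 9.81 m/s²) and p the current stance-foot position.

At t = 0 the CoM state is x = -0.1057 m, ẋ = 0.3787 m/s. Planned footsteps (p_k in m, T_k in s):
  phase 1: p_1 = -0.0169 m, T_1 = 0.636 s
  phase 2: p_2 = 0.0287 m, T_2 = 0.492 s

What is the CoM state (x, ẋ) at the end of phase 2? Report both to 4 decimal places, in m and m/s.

phase 1: p=-0.0169, T=0.636, ωT=2.499798, cosh=6.131067, sinh=6.048966; start (x,ẋ)=(-0.105700, 0.378700) → end (x,ẋ)=(0.021473, 0.210574)
phase 2: p=0.0287, T=0.492, ωT=1.933806, cosh=3.530189, sinh=3.385592; start (x,ẋ)=(0.021473, 0.210574) → end (x,ẋ)=(0.184570, 0.647203)

x = 0.1846, ẋ = 0.6472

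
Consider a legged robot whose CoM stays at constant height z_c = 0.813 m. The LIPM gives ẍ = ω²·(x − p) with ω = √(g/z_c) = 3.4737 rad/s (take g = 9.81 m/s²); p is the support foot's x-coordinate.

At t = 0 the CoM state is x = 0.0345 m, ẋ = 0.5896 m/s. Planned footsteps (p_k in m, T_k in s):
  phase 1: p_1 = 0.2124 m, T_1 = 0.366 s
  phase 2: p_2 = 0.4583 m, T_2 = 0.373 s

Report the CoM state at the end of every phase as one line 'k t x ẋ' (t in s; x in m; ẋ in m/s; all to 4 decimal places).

1 0.3660 0.1491 0.1187
2 0.7390 -0.0911 -1.5819

phase 1: p=0.2124, T=0.366, ωT=1.271374, cosh=1.923098, sinh=1.642652; start (x,ẋ)=(0.034500, 0.589600) → end (x,ẋ)=(0.149092, 0.118747)
phase 2: p=0.4583, T=0.373, ωT=1.295690, cosh=1.963613, sinh=1.689904; start (x,ẋ)=(0.149092, 0.118747) → end (x,ẋ)=(-0.091095, -1.581943)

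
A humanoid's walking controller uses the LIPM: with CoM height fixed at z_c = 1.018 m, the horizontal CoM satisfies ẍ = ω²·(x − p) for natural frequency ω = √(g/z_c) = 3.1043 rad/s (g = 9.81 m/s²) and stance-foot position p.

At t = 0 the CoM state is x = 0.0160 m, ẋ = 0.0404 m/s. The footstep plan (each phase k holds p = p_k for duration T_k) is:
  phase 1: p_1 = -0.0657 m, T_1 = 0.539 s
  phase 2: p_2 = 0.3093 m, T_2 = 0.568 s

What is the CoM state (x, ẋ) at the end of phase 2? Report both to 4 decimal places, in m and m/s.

phase 1: p=-0.0657, T=0.539, ωT=1.673218, cosh=2.758465, sinh=2.570823; start (x,ẋ)=(0.016000, 0.040400) → end (x,ẋ)=(0.193124, 0.763457)
phase 2: p=0.3093, T=0.568, ωT=1.763242, cosh=3.001401, sinh=2.829913; start (x,ẋ)=(0.193124, 0.763457) → end (x,ẋ)=(0.656585, 1.270846)

x = 0.6566, ẋ = 1.2708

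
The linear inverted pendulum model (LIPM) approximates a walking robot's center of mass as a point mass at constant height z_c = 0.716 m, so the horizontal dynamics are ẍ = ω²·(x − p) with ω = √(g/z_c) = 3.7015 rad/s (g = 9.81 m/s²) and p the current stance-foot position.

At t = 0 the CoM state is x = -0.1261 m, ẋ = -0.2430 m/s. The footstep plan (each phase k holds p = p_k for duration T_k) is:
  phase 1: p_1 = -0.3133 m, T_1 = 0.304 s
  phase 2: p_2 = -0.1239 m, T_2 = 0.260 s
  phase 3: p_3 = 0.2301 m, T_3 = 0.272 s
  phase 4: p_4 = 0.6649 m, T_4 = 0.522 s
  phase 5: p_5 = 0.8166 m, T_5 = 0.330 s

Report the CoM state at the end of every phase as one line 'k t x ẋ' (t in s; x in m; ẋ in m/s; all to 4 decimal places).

phase 1: p=-0.3133, T=0.304, ωT=1.125256, cosh=1.702787, sinh=1.378218; start (x,ẋ)=(-0.126100, -0.243000) → end (x,ẋ)=(-0.085017, 0.541219)
phase 2: p=-0.1239, T=0.260, ωT=0.962390, cosh=1.499962, sinh=1.117984; start (x,ẋ)=(-0.085017, 0.541219) → end (x,ẋ)=(0.097890, 0.972714)
phase 3: p=0.2301, T=0.272, ωT=1.006808, cosh=1.551117, sinh=1.185734; start (x,ẋ)=(0.097890, 0.972714) → end (x,ẋ)=(0.336625, 0.928526)
phase 4: p=0.6649, T=0.522, ωT=1.932183, cosh=3.524699, sinh=3.379867; start (x,ẋ)=(0.336625, 0.928526) → end (x,ẋ)=(0.355674, -0.834133)
phase 5: p=0.8166, T=0.330, ωT=1.221495, cosh=1.843522, sinh=1.548733; start (x,ẋ)=(0.355674, -0.834133) → end (x,ẋ)=(-0.382134, -4.180061)

1 0.3040 -0.0850 0.5412
2 0.5640 0.0979 0.9727
3 0.8360 0.3366 0.9285
4 1.3580 0.3557 -0.8341
5 1.6880 -0.3821 -4.1801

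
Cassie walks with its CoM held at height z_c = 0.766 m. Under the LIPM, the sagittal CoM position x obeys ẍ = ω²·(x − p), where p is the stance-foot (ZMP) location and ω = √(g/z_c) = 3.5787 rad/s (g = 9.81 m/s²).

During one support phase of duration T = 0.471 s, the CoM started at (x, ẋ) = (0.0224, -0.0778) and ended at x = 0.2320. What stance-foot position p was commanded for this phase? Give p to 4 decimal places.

ωT = 3.5787·0.471 = 1.685568; cosh(ωT) = 2.790426, sinh(ωT) = 2.605087
x(T) = p + (x₀−p)·cosh(ωT) + (ẋ₀/ω)·sinh(ωT) ⇒ p·(1 − cosh) = x(T) − x₀·cosh − (ẋ₀/ω)·sinh
numerator   = 0.2320 − (0.0224)·2.790426 − (-0.0778/3.5787)·2.605087 = 0.226128
denominator = 1 − 2.790426 = -1.790426
p = 0.226128 / -1.790426 = -0.1263

p = -0.1263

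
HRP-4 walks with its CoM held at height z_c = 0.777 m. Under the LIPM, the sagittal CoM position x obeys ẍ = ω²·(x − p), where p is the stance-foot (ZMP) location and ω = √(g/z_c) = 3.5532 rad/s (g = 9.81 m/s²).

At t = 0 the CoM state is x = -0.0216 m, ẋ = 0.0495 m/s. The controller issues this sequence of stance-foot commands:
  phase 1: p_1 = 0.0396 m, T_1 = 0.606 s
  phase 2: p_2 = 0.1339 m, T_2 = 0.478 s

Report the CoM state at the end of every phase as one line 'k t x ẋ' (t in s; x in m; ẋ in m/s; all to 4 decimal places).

phase 1: p=0.0396, T=0.606, ωT=2.153239, cosh=4.364410, sinh=4.248302; start (x,ẋ)=(-0.021600, 0.049500) → end (x,ẋ)=(-0.168318, -0.707780)
phase 2: p=0.1339, T=0.478, ωT=1.698430, cosh=2.824164, sinh=2.641194; start (x,ẋ)=(-0.168318, -0.707780) → end (x,ẋ)=(-1.245727, -4.835111)

1 0.6060 -0.1683 -0.7078
2 1.0840 -1.2457 -4.8351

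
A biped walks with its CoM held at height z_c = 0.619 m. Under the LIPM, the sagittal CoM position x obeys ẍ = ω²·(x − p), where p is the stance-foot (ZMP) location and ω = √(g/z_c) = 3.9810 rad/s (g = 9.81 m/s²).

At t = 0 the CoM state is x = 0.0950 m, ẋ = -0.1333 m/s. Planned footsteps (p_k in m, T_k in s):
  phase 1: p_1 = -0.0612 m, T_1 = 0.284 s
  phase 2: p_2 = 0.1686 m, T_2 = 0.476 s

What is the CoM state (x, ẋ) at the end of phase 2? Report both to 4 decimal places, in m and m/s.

phase 1: p=-0.0612, T=0.284, ωT=1.130604, cosh=1.710183, sinh=1.387344; start (x,ẋ)=(0.095000, -0.133300) → end (x,ẋ)=(0.159477, 0.634728)
phase 2: p=0.1686, T=0.476, ωT=1.894956, cosh=3.401290, sinh=3.250965; start (x,ẋ)=(0.159477, 0.634728) → end (x,ẋ)=(0.655900, 2.040819)

x = 0.6559, ẋ = 2.0408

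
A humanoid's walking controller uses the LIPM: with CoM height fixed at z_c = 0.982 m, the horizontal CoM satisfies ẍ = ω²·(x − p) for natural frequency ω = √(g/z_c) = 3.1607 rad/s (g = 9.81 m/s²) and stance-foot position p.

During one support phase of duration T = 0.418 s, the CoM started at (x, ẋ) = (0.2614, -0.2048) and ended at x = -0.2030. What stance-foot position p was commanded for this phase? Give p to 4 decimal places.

ωT = 3.1607·0.418 = 1.321173; cosh(ωT) = 2.007318, sinh(ωT) = 1.740496
x(T) = p + (x₀−p)·cosh(ωT) + (ẋ₀/ω)·sinh(ωT) ⇒ p·(1 − cosh) = x(T) − x₀·cosh − (ẋ₀/ω)·sinh
numerator   = -0.2030 − (0.2614)·2.007318 − (-0.2048/3.1607)·1.740496 = -0.614936
denominator = 1 − 2.007318 = -1.007318
p = -0.614936 / -1.007318 = 0.6105

p = 0.6105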